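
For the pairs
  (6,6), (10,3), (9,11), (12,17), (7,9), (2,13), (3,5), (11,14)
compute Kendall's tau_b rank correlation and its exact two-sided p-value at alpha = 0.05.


Step 1: Enumerate the 28 unordered pairs (i,j) with i<j and classify each by sign(x_j-x_i) * sign(y_j-y_i).
  (1,2):dx=+4,dy=-3->D; (1,3):dx=+3,dy=+5->C; (1,4):dx=+6,dy=+11->C; (1,5):dx=+1,dy=+3->C
  (1,6):dx=-4,dy=+7->D; (1,7):dx=-3,dy=-1->C; (1,8):dx=+5,dy=+8->C; (2,3):dx=-1,dy=+8->D
  (2,4):dx=+2,dy=+14->C; (2,5):dx=-3,dy=+6->D; (2,6):dx=-8,dy=+10->D; (2,7):dx=-7,dy=+2->D
  (2,8):dx=+1,dy=+11->C; (3,4):dx=+3,dy=+6->C; (3,5):dx=-2,dy=-2->C; (3,6):dx=-7,dy=+2->D
  (3,7):dx=-6,dy=-6->C; (3,8):dx=+2,dy=+3->C; (4,5):dx=-5,dy=-8->C; (4,6):dx=-10,dy=-4->C
  (4,7):dx=-9,dy=-12->C; (4,8):dx=-1,dy=-3->C; (5,6):dx=-5,dy=+4->D; (5,7):dx=-4,dy=-4->C
  (5,8):dx=+4,dy=+5->C; (6,7):dx=+1,dy=-8->D; (6,8):dx=+9,dy=+1->C; (7,8):dx=+8,dy=+9->C
Step 2: C = 19, D = 9, total pairs = 28.
Step 3: tau = (C - D)/(n(n-1)/2) = (19 - 9)/28 = 0.357143.
Step 4: Exact two-sided p-value (enumerate n! = 40320 permutations of y under H0): p = 0.275099.
Step 5: alpha = 0.05. fail to reject H0.

tau_b = 0.3571 (C=19, D=9), p = 0.275099, fail to reject H0.


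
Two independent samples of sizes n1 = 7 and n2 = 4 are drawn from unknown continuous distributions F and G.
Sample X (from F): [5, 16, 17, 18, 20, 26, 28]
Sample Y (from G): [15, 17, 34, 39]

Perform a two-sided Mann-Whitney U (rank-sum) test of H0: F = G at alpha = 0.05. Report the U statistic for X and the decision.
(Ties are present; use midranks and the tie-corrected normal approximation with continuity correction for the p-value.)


Step 1: Combine and sort all 11 observations; assign midranks.
sorted (value, group): (5,X), (15,Y), (16,X), (17,X), (17,Y), (18,X), (20,X), (26,X), (28,X), (34,Y), (39,Y)
ranks: 5->1, 15->2, 16->3, 17->4.5, 17->4.5, 18->6, 20->7, 26->8, 28->9, 34->10, 39->11
Step 2: Rank sum for X: R1 = 1 + 3 + 4.5 + 6 + 7 + 8 + 9 = 38.5.
Step 3: U_X = R1 - n1(n1+1)/2 = 38.5 - 7*8/2 = 38.5 - 28 = 10.5.
       U_Y = n1*n2 - U_X = 28 - 10.5 = 17.5.
Step 4: Ties are present, so use the tie-corrected normal approximation (with continuity correction) for the p-value.
Step 5: p-value = 0.569872; compare to alpha = 0.05. fail to reject H0.

U_X = 10.5, p = 0.569872, fail to reject H0 at alpha = 0.05.


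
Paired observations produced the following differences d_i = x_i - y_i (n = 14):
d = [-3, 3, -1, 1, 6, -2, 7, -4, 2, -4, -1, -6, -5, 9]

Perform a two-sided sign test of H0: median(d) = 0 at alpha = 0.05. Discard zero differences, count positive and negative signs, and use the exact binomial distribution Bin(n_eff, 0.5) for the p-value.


Step 1: Discard zero differences. Original n = 14; n_eff = number of nonzero differences = 14.
Nonzero differences (with sign): -3, +3, -1, +1, +6, -2, +7, -4, +2, -4, -1, -6, -5, +9
Step 2: Count signs: positive = 6, negative = 8.
Step 3: Under H0: P(positive) = 0.5, so the number of positives S ~ Bin(14, 0.5).
Step 4: Two-sided exact p-value = sum of Bin(14,0.5) probabilities at or below the observed probability = 0.790527.
Step 5: alpha = 0.05. fail to reject H0.

n_eff = 14, pos = 6, neg = 8, p = 0.790527, fail to reject H0.


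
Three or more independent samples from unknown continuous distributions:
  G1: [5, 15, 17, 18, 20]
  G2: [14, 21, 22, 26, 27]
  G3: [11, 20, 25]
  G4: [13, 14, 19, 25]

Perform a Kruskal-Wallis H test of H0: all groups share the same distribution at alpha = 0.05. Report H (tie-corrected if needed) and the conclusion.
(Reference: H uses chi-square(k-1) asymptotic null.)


Step 1: Combine all N = 17 observations and assign midranks.
sorted (value, group, rank): (5,G1,1), (11,G3,2), (13,G4,3), (14,G2,4.5), (14,G4,4.5), (15,G1,6), (17,G1,7), (18,G1,8), (19,G4,9), (20,G1,10.5), (20,G3,10.5), (21,G2,12), (22,G2,13), (25,G3,14.5), (25,G4,14.5), (26,G2,16), (27,G2,17)
Step 2: Sum ranks within each group.
R_1 = 32.5 (n_1 = 5)
R_2 = 62.5 (n_2 = 5)
R_3 = 27 (n_3 = 3)
R_4 = 31 (n_4 = 4)
Step 3: H = 12/(N(N+1)) * sum(R_i^2/n_i) - 3(N+1)
     = 12/(17*18) * (32.5^2/5 + 62.5^2/5 + 27^2/3 + 31^2/4) - 3*18
     = 0.039216 * 1475.75 - 54
     = 3.872549.
Step 4: Ties present; correction factor C = 1 - 18/(17^3 - 17) = 0.996324. Corrected H = 3.872549 / 0.996324 = 3.886839.
Step 5: Under H0, H ~ chi^2(3); p-value = 0.273946.
Step 6: alpha = 0.05. fail to reject H0.

H = 3.8868, df = 3, p = 0.273946, fail to reject H0.


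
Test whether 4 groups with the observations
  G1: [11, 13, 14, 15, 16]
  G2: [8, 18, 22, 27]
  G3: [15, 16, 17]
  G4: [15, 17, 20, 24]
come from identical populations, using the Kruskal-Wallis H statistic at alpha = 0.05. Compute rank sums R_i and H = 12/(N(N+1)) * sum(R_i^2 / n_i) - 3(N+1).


Step 1: Combine all N = 16 observations and assign midranks.
sorted (value, group, rank): (8,G2,1), (11,G1,2), (13,G1,3), (14,G1,4), (15,G1,6), (15,G3,6), (15,G4,6), (16,G1,8.5), (16,G3,8.5), (17,G3,10.5), (17,G4,10.5), (18,G2,12), (20,G4,13), (22,G2,14), (24,G4,15), (27,G2,16)
Step 2: Sum ranks within each group.
R_1 = 23.5 (n_1 = 5)
R_2 = 43 (n_2 = 4)
R_3 = 25 (n_3 = 3)
R_4 = 44.5 (n_4 = 4)
Step 3: H = 12/(N(N+1)) * sum(R_i^2/n_i) - 3(N+1)
     = 12/(16*17) * (23.5^2/5 + 43^2/4 + 25^2/3 + 44.5^2/4) - 3*17
     = 0.044118 * 1276.1 - 51
     = 5.298346.
Step 4: Ties present; correction factor C = 1 - 36/(16^3 - 16) = 0.991176. Corrected H = 5.298346 / 0.991176 = 5.345512.
Step 5: Under H0, H ~ chi^2(3); p-value = 0.148176.
Step 6: alpha = 0.05. fail to reject H0.

H = 5.3455, df = 3, p = 0.148176, fail to reject H0.


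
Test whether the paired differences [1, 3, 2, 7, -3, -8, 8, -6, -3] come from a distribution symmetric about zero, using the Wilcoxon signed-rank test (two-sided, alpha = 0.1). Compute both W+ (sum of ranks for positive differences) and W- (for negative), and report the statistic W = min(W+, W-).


Step 1: Drop any zero differences (none here) and take |d_i|.
|d| = [1, 3, 2, 7, 3, 8, 8, 6, 3]
Step 2: Midrank |d_i| (ties get averaged ranks).
ranks: |1|->1, |3|->4, |2|->2, |7|->7, |3|->4, |8|->8.5, |8|->8.5, |6|->6, |3|->4
Step 3: Attach original signs; sum ranks with positive sign and with negative sign.
W+ = 1 + 4 + 2 + 7 + 8.5 = 22.5
W- = 4 + 8.5 + 6 + 4 = 22.5
(Check: W+ + W- = 45 should equal n(n+1)/2 = 45.)
Step 4: Test statistic W = min(W+, W-) = 22.5.
Step 5: Ties in |d|, so use the tie-corrected normal approximation.
        E[W] = n(n+1)/4 = 9*10/4 = 22.5.
        Tie groups: |d|=3 (t=3), |d|=8 (t=2); sum(t^3 - t) = 30.
        Var[W] = n(n+1)(2n+1)/24 - sum(t^3-t)/48 = 1710/24 - 30/48 = 70.625.
        z = (W - E[W]) / sqrt(Var[W]) = (22.5 - 22.5) / 8.4039 = 0.0000.
        Two-sided p = 2*Phi(z) = 1.000000.
Step 6: alpha = 0.1. fail to reject H0.

W+ = 22.5, W- = 22.5, W = min = 22.5, p = 1.000000, fail to reject H0.


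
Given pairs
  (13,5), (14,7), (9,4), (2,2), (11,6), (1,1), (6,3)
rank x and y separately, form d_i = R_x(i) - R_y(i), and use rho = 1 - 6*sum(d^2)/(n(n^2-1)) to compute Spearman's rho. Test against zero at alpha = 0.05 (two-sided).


Step 1: Rank x and y separately (midranks; no ties here).
rank(x): 13->6, 14->7, 9->4, 2->2, 11->5, 1->1, 6->3
rank(y): 5->5, 7->7, 4->4, 2->2, 6->6, 1->1, 3->3
Step 2: d_i = R_x(i) - R_y(i); compute d_i^2.
  (6-5)^2=1, (7-7)^2=0, (4-4)^2=0, (2-2)^2=0, (5-6)^2=1, (1-1)^2=0, (3-3)^2=0
sum(d^2) = 2.
Step 3: rho = 1 - 6*2 / (7*(7^2 - 1)) = 1 - 12/336 = 0.964286.
Step 4: Under H0, t = rho * sqrt((n-2)/(1-rho^2)) = 8.1408 ~ t(5).
Step 5: Two-sided p-value from the t-distribution with 5 df = 0.000454.
Step 6: alpha = 0.05. reject H0.

rho = 0.9643, p = 0.000454, reject H0 at alpha = 0.05.


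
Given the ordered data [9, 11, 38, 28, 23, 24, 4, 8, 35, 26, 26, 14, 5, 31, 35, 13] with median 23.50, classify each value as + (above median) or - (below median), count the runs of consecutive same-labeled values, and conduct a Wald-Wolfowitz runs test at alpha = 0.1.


Step 1: Compute median = 23.50; label A = above, B = below.
Labels in order: BBAABABBAAABBAAB  (n_A = 8, n_B = 8)
Step 2: Count runs R = 9.
Step 3: Under H0 (random ordering), E[R] = 2*n_A*n_B/(n_A+n_B) + 1 = 2*8*8/16 + 1 = 9.0000.
        Var[R] = 2*n_A*n_B*(2*n_A*n_B - n_A - n_B) / ((n_A+n_B)^2 * (n_A+n_B-1)) = 14336/3840 = 3.7333.
        SD[R] = 1.9322.
Step 4: R = E[R], so z = 0 with no continuity correction.
Step 5: Two-sided p-value via normal approximation = 2*(1 - Phi(|z|)) = 1.000000.
Step 6: alpha = 0.1. fail to reject H0.

R = 9, z = 0.0000, p = 1.000000, fail to reject H0.


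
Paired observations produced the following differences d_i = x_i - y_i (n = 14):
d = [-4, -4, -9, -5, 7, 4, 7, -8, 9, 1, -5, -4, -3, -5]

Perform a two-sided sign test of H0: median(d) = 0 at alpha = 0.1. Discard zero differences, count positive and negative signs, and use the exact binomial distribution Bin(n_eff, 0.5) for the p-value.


Step 1: Discard zero differences. Original n = 14; n_eff = number of nonzero differences = 14.
Nonzero differences (with sign): -4, -4, -9, -5, +7, +4, +7, -8, +9, +1, -5, -4, -3, -5
Step 2: Count signs: positive = 5, negative = 9.
Step 3: Under H0: P(positive) = 0.5, so the number of positives S ~ Bin(14, 0.5).
Step 4: Two-sided exact p-value = sum of Bin(14,0.5) probabilities at or below the observed probability = 0.423950.
Step 5: alpha = 0.1. fail to reject H0.

n_eff = 14, pos = 5, neg = 9, p = 0.423950, fail to reject H0.


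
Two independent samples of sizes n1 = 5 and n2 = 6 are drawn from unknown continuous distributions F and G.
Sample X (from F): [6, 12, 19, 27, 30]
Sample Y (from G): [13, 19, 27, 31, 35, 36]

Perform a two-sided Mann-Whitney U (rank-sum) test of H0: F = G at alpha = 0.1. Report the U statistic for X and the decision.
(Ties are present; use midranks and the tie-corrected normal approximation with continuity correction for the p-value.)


Step 1: Combine and sort all 11 observations; assign midranks.
sorted (value, group): (6,X), (12,X), (13,Y), (19,X), (19,Y), (27,X), (27,Y), (30,X), (31,Y), (35,Y), (36,Y)
ranks: 6->1, 12->2, 13->3, 19->4.5, 19->4.5, 27->6.5, 27->6.5, 30->8, 31->9, 35->10, 36->11
Step 2: Rank sum for X: R1 = 1 + 2 + 4.5 + 6.5 + 8 = 22.
Step 3: U_X = R1 - n1(n1+1)/2 = 22 - 5*6/2 = 22 - 15 = 7.
       U_Y = n1*n2 - U_X = 30 - 7 = 23.
Step 4: Ties are present, so use the tie-corrected normal approximation (with continuity correction) for the p-value.
Step 5: p-value = 0.168954; compare to alpha = 0.1. fail to reject H0.

U_X = 7, p = 0.168954, fail to reject H0 at alpha = 0.1.


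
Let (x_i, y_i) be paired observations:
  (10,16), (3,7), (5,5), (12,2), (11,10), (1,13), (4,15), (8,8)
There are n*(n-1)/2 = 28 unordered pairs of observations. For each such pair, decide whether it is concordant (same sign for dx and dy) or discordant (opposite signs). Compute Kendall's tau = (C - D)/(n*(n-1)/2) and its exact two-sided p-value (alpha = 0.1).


Step 1: Enumerate the 28 unordered pairs (i,j) with i<j and classify each by sign(x_j-x_i) * sign(y_j-y_i).
  (1,2):dx=-7,dy=-9->C; (1,3):dx=-5,dy=-11->C; (1,4):dx=+2,dy=-14->D; (1,5):dx=+1,dy=-6->D
  (1,6):dx=-9,dy=-3->C; (1,7):dx=-6,dy=-1->C; (1,8):dx=-2,dy=-8->C; (2,3):dx=+2,dy=-2->D
  (2,4):dx=+9,dy=-5->D; (2,5):dx=+8,dy=+3->C; (2,6):dx=-2,dy=+6->D; (2,7):dx=+1,dy=+8->C
  (2,8):dx=+5,dy=+1->C; (3,4):dx=+7,dy=-3->D; (3,5):dx=+6,dy=+5->C; (3,6):dx=-4,dy=+8->D
  (3,7):dx=-1,dy=+10->D; (3,8):dx=+3,dy=+3->C; (4,5):dx=-1,dy=+8->D; (4,6):dx=-11,dy=+11->D
  (4,7):dx=-8,dy=+13->D; (4,8):dx=-4,dy=+6->D; (5,6):dx=-10,dy=+3->D; (5,7):dx=-7,dy=+5->D
  (5,8):dx=-3,dy=-2->C; (6,7):dx=+3,dy=+2->C; (6,8):dx=+7,dy=-5->D; (7,8):dx=+4,dy=-7->D
Step 2: C = 12, D = 16, total pairs = 28.
Step 3: tau = (C - D)/(n(n-1)/2) = (12 - 16)/28 = -0.142857.
Step 4: Exact two-sided p-value (enumerate n! = 40320 permutations of y under H0): p = 0.719544.
Step 5: alpha = 0.1. fail to reject H0.

tau_b = -0.1429 (C=12, D=16), p = 0.719544, fail to reject H0.


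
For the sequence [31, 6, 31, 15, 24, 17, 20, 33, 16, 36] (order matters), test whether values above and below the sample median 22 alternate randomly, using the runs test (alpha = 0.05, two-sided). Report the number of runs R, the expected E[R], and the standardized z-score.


Step 1: Compute median = 22; label A = above, B = below.
Labels in order: ABABABBABA  (n_A = 5, n_B = 5)
Step 2: Count runs R = 9.
Step 3: Under H0 (random ordering), E[R] = 2*n_A*n_B/(n_A+n_B) + 1 = 2*5*5/10 + 1 = 6.0000.
        Var[R] = 2*n_A*n_B*(2*n_A*n_B - n_A - n_B) / ((n_A+n_B)^2 * (n_A+n_B-1)) = 2000/900 = 2.2222.
        SD[R] = 1.4907.
Step 4: Continuity-corrected z = (R - 0.5 - E[R]) / SD[R] = (9 - 0.5 - 6.0000) / 1.4907 = 1.6771.
Step 5: Two-sided p-value via normal approximation = 2*(1 - Phi(|z|)) = 0.093533.
Step 6: alpha = 0.05. fail to reject H0.

R = 9, z = 1.6771, p = 0.093533, fail to reject H0.


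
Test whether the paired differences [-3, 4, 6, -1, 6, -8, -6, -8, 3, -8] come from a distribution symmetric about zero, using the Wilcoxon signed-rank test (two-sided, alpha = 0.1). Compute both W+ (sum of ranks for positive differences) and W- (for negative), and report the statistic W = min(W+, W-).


Step 1: Drop any zero differences (none here) and take |d_i|.
|d| = [3, 4, 6, 1, 6, 8, 6, 8, 3, 8]
Step 2: Midrank |d_i| (ties get averaged ranks).
ranks: |3|->2.5, |4|->4, |6|->6, |1|->1, |6|->6, |8|->9, |6|->6, |8|->9, |3|->2.5, |8|->9
Step 3: Attach original signs; sum ranks with positive sign and with negative sign.
W+ = 4 + 6 + 6 + 2.5 = 18.5
W- = 2.5 + 1 + 9 + 6 + 9 + 9 = 36.5
(Check: W+ + W- = 55 should equal n(n+1)/2 = 55.)
Step 4: Test statistic W = min(W+, W-) = 18.5.
Step 5: Ties in |d|, so use the tie-corrected normal approximation.
        E[W] = n(n+1)/4 = 10*11/4 = 27.5.
        Tie groups: |d|=3 (t=2), |d|=6 (t=3), |d|=8 (t=3); sum(t^3 - t) = 54.
        Var[W] = n(n+1)(2n+1)/24 - sum(t^3-t)/48 = 2310/24 - 54/48 = 95.125.
        z = (W - E[W]) / sqrt(Var[W]) = (18.5 - 27.5) / 9.7532 = -0.9228.
        Two-sided p = 2*Phi(z) = 0.356125.
Step 6: alpha = 0.1. fail to reject H0.

W+ = 18.5, W- = 36.5, W = min = 18.5, p = 0.356125, fail to reject H0.


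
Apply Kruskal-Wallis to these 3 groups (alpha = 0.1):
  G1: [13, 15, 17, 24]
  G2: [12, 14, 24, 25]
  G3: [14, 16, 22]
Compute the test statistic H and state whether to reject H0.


Step 1: Combine all N = 11 observations and assign midranks.
sorted (value, group, rank): (12,G2,1), (13,G1,2), (14,G2,3.5), (14,G3,3.5), (15,G1,5), (16,G3,6), (17,G1,7), (22,G3,8), (24,G1,9.5), (24,G2,9.5), (25,G2,11)
Step 2: Sum ranks within each group.
R_1 = 23.5 (n_1 = 4)
R_2 = 25 (n_2 = 4)
R_3 = 17.5 (n_3 = 3)
Step 3: H = 12/(N(N+1)) * sum(R_i^2/n_i) - 3(N+1)
     = 12/(11*12) * (23.5^2/4 + 25^2/4 + 17.5^2/3) - 3*12
     = 0.090909 * 396.396 - 36
     = 0.035985.
Step 4: Ties present; correction factor C = 1 - 12/(11^3 - 11) = 0.990909. Corrected H = 0.035985 / 0.990909 = 0.036315.
Step 5: Under H0, H ~ chi^2(2); p-value = 0.982006.
Step 6: alpha = 0.1. fail to reject H0.

H = 0.0363, df = 2, p = 0.982006, fail to reject H0.


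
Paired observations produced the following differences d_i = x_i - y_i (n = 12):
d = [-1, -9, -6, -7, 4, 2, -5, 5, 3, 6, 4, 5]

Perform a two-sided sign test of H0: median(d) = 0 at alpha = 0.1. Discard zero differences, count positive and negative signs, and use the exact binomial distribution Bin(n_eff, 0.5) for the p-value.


Step 1: Discard zero differences. Original n = 12; n_eff = number of nonzero differences = 12.
Nonzero differences (with sign): -1, -9, -6, -7, +4, +2, -5, +5, +3, +6, +4, +5
Step 2: Count signs: positive = 7, negative = 5.
Step 3: Under H0: P(positive) = 0.5, so the number of positives S ~ Bin(12, 0.5).
Step 4: Two-sided exact p-value = sum of Bin(12,0.5) probabilities at or below the observed probability = 0.774414.
Step 5: alpha = 0.1. fail to reject H0.

n_eff = 12, pos = 7, neg = 5, p = 0.774414, fail to reject H0.


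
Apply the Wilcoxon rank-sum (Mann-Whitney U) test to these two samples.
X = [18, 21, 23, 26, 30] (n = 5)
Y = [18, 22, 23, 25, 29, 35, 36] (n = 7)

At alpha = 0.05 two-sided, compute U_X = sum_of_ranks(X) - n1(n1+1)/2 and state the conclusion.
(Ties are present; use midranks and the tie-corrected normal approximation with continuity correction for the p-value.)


Step 1: Combine and sort all 12 observations; assign midranks.
sorted (value, group): (18,X), (18,Y), (21,X), (22,Y), (23,X), (23,Y), (25,Y), (26,X), (29,Y), (30,X), (35,Y), (36,Y)
ranks: 18->1.5, 18->1.5, 21->3, 22->4, 23->5.5, 23->5.5, 25->7, 26->8, 29->9, 30->10, 35->11, 36->12
Step 2: Rank sum for X: R1 = 1.5 + 3 + 5.5 + 8 + 10 = 28.
Step 3: U_X = R1 - n1(n1+1)/2 = 28 - 5*6/2 = 28 - 15 = 13.
       U_Y = n1*n2 - U_X = 35 - 13 = 22.
Step 4: Ties are present, so use the tie-corrected normal approximation (with continuity correction) for the p-value.
Step 5: p-value = 0.514478; compare to alpha = 0.05. fail to reject H0.

U_X = 13, p = 0.514478, fail to reject H0 at alpha = 0.05.


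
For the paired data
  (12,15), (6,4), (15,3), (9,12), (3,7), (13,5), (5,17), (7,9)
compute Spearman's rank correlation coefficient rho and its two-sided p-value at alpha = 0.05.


Step 1: Rank x and y separately (midranks; no ties here).
rank(x): 12->6, 6->3, 15->8, 9->5, 3->1, 13->7, 5->2, 7->4
rank(y): 15->7, 4->2, 3->1, 12->6, 7->4, 5->3, 17->8, 9->5
Step 2: d_i = R_x(i) - R_y(i); compute d_i^2.
  (6-7)^2=1, (3-2)^2=1, (8-1)^2=49, (5-6)^2=1, (1-4)^2=9, (7-3)^2=16, (2-8)^2=36, (4-5)^2=1
sum(d^2) = 114.
Step 3: rho = 1 - 6*114 / (8*(8^2 - 1)) = 1 - 684/504 = -0.357143.
Step 4: Under H0, t = rho * sqrt((n-2)/(1-rho^2)) = -0.9366 ~ t(6).
Step 5: Two-sided p-value from the t-distribution with 6 df = 0.385121.
Step 6: alpha = 0.05. fail to reject H0.

rho = -0.3571, p = 0.385121, fail to reject H0 at alpha = 0.05.


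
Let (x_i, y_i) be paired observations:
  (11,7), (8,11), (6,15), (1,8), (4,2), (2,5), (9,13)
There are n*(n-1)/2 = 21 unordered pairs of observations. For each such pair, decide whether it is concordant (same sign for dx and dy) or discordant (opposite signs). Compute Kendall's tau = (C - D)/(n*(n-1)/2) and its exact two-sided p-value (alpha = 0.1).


Step 1: Enumerate the 21 unordered pairs (i,j) with i<j and classify each by sign(x_j-x_i) * sign(y_j-y_i).
  (1,2):dx=-3,dy=+4->D; (1,3):dx=-5,dy=+8->D; (1,4):dx=-10,dy=+1->D; (1,5):dx=-7,dy=-5->C
  (1,6):dx=-9,dy=-2->C; (1,7):dx=-2,dy=+6->D; (2,3):dx=-2,dy=+4->D; (2,4):dx=-7,dy=-3->C
  (2,5):dx=-4,dy=-9->C; (2,6):dx=-6,dy=-6->C; (2,7):dx=+1,dy=+2->C; (3,4):dx=-5,dy=-7->C
  (3,5):dx=-2,dy=-13->C; (3,6):dx=-4,dy=-10->C; (3,7):dx=+3,dy=-2->D; (4,5):dx=+3,dy=-6->D
  (4,6):dx=+1,dy=-3->D; (4,7):dx=+8,dy=+5->C; (5,6):dx=-2,dy=+3->D; (5,7):dx=+5,dy=+11->C
  (6,7):dx=+7,dy=+8->C
Step 2: C = 12, D = 9, total pairs = 21.
Step 3: tau = (C - D)/(n(n-1)/2) = (12 - 9)/21 = 0.142857.
Step 4: Exact two-sided p-value (enumerate n! = 5040 permutations of y under H0): p = 0.772619.
Step 5: alpha = 0.1. fail to reject H0.

tau_b = 0.1429 (C=12, D=9), p = 0.772619, fail to reject H0.


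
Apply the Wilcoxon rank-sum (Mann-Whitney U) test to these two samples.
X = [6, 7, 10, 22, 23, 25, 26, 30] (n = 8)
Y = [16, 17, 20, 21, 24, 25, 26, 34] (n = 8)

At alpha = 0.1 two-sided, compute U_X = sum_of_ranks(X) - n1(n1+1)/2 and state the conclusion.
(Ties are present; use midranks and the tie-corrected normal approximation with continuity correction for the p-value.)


Step 1: Combine and sort all 16 observations; assign midranks.
sorted (value, group): (6,X), (7,X), (10,X), (16,Y), (17,Y), (20,Y), (21,Y), (22,X), (23,X), (24,Y), (25,X), (25,Y), (26,X), (26,Y), (30,X), (34,Y)
ranks: 6->1, 7->2, 10->3, 16->4, 17->5, 20->6, 21->7, 22->8, 23->9, 24->10, 25->11.5, 25->11.5, 26->13.5, 26->13.5, 30->15, 34->16
Step 2: Rank sum for X: R1 = 1 + 2 + 3 + 8 + 9 + 11.5 + 13.5 + 15 = 63.
Step 3: U_X = R1 - n1(n1+1)/2 = 63 - 8*9/2 = 63 - 36 = 27.
       U_Y = n1*n2 - U_X = 64 - 27 = 37.
Step 4: Ties are present, so use the tie-corrected normal approximation (with continuity correction) for the p-value.
Step 5: p-value = 0.636006; compare to alpha = 0.1. fail to reject H0.

U_X = 27, p = 0.636006, fail to reject H0 at alpha = 0.1.


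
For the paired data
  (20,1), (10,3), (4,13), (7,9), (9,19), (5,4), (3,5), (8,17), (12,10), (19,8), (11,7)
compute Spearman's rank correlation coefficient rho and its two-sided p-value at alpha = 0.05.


Step 1: Rank x and y separately (midranks; no ties here).
rank(x): 20->11, 10->7, 4->2, 7->4, 9->6, 5->3, 3->1, 8->5, 12->9, 19->10, 11->8
rank(y): 1->1, 3->2, 13->9, 9->7, 19->11, 4->3, 5->4, 17->10, 10->8, 8->6, 7->5
Step 2: d_i = R_x(i) - R_y(i); compute d_i^2.
  (11-1)^2=100, (7-2)^2=25, (2-9)^2=49, (4-7)^2=9, (6-11)^2=25, (3-3)^2=0, (1-4)^2=9, (5-10)^2=25, (9-8)^2=1, (10-6)^2=16, (8-5)^2=9
sum(d^2) = 268.
Step 3: rho = 1 - 6*268 / (11*(11^2 - 1)) = 1 - 1608/1320 = -0.218182.
Step 4: Under H0, t = rho * sqrt((n-2)/(1-rho^2)) = -0.6707 ~ t(9).
Step 5: Two-sided p-value from the t-distribution with 9 df = 0.519248.
Step 6: alpha = 0.05. fail to reject H0.

rho = -0.2182, p = 0.519248, fail to reject H0 at alpha = 0.05.


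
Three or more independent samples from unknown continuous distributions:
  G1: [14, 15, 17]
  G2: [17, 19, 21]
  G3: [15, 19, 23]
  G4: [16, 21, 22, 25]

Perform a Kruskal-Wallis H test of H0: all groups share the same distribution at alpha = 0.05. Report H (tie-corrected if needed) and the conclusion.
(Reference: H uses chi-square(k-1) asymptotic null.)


Step 1: Combine all N = 13 observations and assign midranks.
sorted (value, group, rank): (14,G1,1), (15,G1,2.5), (15,G3,2.5), (16,G4,4), (17,G1,5.5), (17,G2,5.5), (19,G2,7.5), (19,G3,7.5), (21,G2,9.5), (21,G4,9.5), (22,G4,11), (23,G3,12), (25,G4,13)
Step 2: Sum ranks within each group.
R_1 = 9 (n_1 = 3)
R_2 = 22.5 (n_2 = 3)
R_3 = 22 (n_3 = 3)
R_4 = 37.5 (n_4 = 4)
Step 3: H = 12/(N(N+1)) * sum(R_i^2/n_i) - 3(N+1)
     = 12/(13*14) * (9^2/3 + 22.5^2/3 + 22^2/3 + 37.5^2/4) - 3*14
     = 0.065934 * 708.646 - 42
     = 4.723901.
Step 4: Ties present; correction factor C = 1 - 24/(13^3 - 13) = 0.989011. Corrected H = 4.723901 / 0.989011 = 4.776389.
Step 5: Under H0, H ~ chi^2(3); p-value = 0.188923.
Step 6: alpha = 0.05. fail to reject H0.

H = 4.7764, df = 3, p = 0.188923, fail to reject H0.


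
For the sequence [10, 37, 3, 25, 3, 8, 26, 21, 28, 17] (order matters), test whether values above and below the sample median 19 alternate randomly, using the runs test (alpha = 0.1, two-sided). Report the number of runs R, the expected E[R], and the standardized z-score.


Step 1: Compute median = 19; label A = above, B = below.
Labels in order: BABABBAAAB  (n_A = 5, n_B = 5)
Step 2: Count runs R = 7.
Step 3: Under H0 (random ordering), E[R] = 2*n_A*n_B/(n_A+n_B) + 1 = 2*5*5/10 + 1 = 6.0000.
        Var[R] = 2*n_A*n_B*(2*n_A*n_B - n_A - n_B) / ((n_A+n_B)^2 * (n_A+n_B-1)) = 2000/900 = 2.2222.
        SD[R] = 1.4907.
Step 4: Continuity-corrected z = (R - 0.5 - E[R]) / SD[R] = (7 - 0.5 - 6.0000) / 1.4907 = 0.3354.
Step 5: Two-sided p-value via normal approximation = 2*(1 - Phi(|z|)) = 0.737316.
Step 6: alpha = 0.1. fail to reject H0.

R = 7, z = 0.3354, p = 0.737316, fail to reject H0.


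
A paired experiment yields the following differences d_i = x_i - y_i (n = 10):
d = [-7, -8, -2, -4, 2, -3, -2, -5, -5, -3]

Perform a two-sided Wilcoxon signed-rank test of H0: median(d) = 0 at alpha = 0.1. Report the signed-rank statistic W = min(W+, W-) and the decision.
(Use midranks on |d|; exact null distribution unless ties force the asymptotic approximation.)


Step 1: Drop any zero differences (none here) and take |d_i|.
|d| = [7, 8, 2, 4, 2, 3, 2, 5, 5, 3]
Step 2: Midrank |d_i| (ties get averaged ranks).
ranks: |7|->9, |8|->10, |2|->2, |4|->6, |2|->2, |3|->4.5, |2|->2, |5|->7.5, |5|->7.5, |3|->4.5
Step 3: Attach original signs; sum ranks with positive sign and with negative sign.
W+ = 2 = 2
W- = 9 + 10 + 2 + 6 + 4.5 + 2 + 7.5 + 7.5 + 4.5 = 53
(Check: W+ + W- = 55 should equal n(n+1)/2 = 55.)
Step 4: Test statistic W = min(W+, W-) = 2.
Step 5: Ties in |d|, so use the tie-corrected normal approximation.
        E[W] = n(n+1)/4 = 10*11/4 = 27.5.
        Tie groups: |d|=2 (t=3), |d|=3 (t=2), |d|=5 (t=2); sum(t^3 - t) = 36.
        Var[W] = n(n+1)(2n+1)/24 - sum(t^3-t)/48 = 2310/24 - 36/48 = 95.5.
        z = (W - E[W]) / sqrt(Var[W]) = (2 - 27.5) / 9.7724 = -2.6094.
        Two-sided p = 2*Phi(z) = 0.009070.
Step 6: alpha = 0.1. reject H0.

W+ = 2, W- = 53, W = min = 2, p = 0.009070, reject H0.


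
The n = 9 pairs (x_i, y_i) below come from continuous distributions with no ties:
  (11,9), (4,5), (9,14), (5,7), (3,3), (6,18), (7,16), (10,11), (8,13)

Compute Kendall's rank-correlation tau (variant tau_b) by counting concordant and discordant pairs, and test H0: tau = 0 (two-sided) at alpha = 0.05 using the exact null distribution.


Step 1: Enumerate the 36 unordered pairs (i,j) with i<j and classify each by sign(x_j-x_i) * sign(y_j-y_i).
  (1,2):dx=-7,dy=-4->C; (1,3):dx=-2,dy=+5->D; (1,4):dx=-6,dy=-2->C; (1,5):dx=-8,dy=-6->C
  (1,6):dx=-5,dy=+9->D; (1,7):dx=-4,dy=+7->D; (1,8):dx=-1,dy=+2->D; (1,9):dx=-3,dy=+4->D
  (2,3):dx=+5,dy=+9->C; (2,4):dx=+1,dy=+2->C; (2,5):dx=-1,dy=-2->C; (2,6):dx=+2,dy=+13->C
  (2,7):dx=+3,dy=+11->C; (2,8):dx=+6,dy=+6->C; (2,9):dx=+4,dy=+8->C; (3,4):dx=-4,dy=-7->C
  (3,5):dx=-6,dy=-11->C; (3,6):dx=-3,dy=+4->D; (3,7):dx=-2,dy=+2->D; (3,8):dx=+1,dy=-3->D
  (3,9):dx=-1,dy=-1->C; (4,5):dx=-2,dy=-4->C; (4,6):dx=+1,dy=+11->C; (4,7):dx=+2,dy=+9->C
  (4,8):dx=+5,dy=+4->C; (4,9):dx=+3,dy=+6->C; (5,6):dx=+3,dy=+15->C; (5,7):dx=+4,dy=+13->C
  (5,8):dx=+7,dy=+8->C; (5,9):dx=+5,dy=+10->C; (6,7):dx=+1,dy=-2->D; (6,8):dx=+4,dy=-7->D
  (6,9):dx=+2,dy=-5->D; (7,8):dx=+3,dy=-5->D; (7,9):dx=+1,dy=-3->D; (8,9):dx=-2,dy=+2->D
Step 2: C = 22, D = 14, total pairs = 36.
Step 3: tau = (C - D)/(n(n-1)/2) = (22 - 14)/36 = 0.222222.
Step 4: Exact two-sided p-value (enumerate n! = 362880 permutations of y under H0): p = 0.476709.
Step 5: alpha = 0.05. fail to reject H0.

tau_b = 0.2222 (C=22, D=14), p = 0.476709, fail to reject H0.


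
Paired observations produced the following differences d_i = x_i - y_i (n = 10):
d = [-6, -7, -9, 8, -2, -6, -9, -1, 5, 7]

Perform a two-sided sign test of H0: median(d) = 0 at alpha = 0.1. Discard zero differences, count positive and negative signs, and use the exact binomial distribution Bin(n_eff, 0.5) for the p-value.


Step 1: Discard zero differences. Original n = 10; n_eff = number of nonzero differences = 10.
Nonzero differences (with sign): -6, -7, -9, +8, -2, -6, -9, -1, +5, +7
Step 2: Count signs: positive = 3, negative = 7.
Step 3: Under H0: P(positive) = 0.5, so the number of positives S ~ Bin(10, 0.5).
Step 4: Two-sided exact p-value = sum of Bin(10,0.5) probabilities at or below the observed probability = 0.343750.
Step 5: alpha = 0.1. fail to reject H0.

n_eff = 10, pos = 3, neg = 7, p = 0.343750, fail to reject H0.


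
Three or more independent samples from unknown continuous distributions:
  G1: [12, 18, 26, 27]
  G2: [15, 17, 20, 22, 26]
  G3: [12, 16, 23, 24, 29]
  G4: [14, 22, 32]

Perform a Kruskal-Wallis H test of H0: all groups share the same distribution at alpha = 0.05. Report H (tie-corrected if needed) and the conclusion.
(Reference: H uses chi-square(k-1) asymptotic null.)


Step 1: Combine all N = 17 observations and assign midranks.
sorted (value, group, rank): (12,G1,1.5), (12,G3,1.5), (14,G4,3), (15,G2,4), (16,G3,5), (17,G2,6), (18,G1,7), (20,G2,8), (22,G2,9.5), (22,G4,9.5), (23,G3,11), (24,G3,12), (26,G1,13.5), (26,G2,13.5), (27,G1,15), (29,G3,16), (32,G4,17)
Step 2: Sum ranks within each group.
R_1 = 37 (n_1 = 4)
R_2 = 41 (n_2 = 5)
R_3 = 45.5 (n_3 = 5)
R_4 = 29.5 (n_4 = 3)
Step 3: H = 12/(N(N+1)) * sum(R_i^2/n_i) - 3(N+1)
     = 12/(17*18) * (37^2/4 + 41^2/5 + 45.5^2/5 + 29.5^2/3) - 3*18
     = 0.039216 * 1382.58 - 54
     = 0.218954.
Step 4: Ties present; correction factor C = 1 - 18/(17^3 - 17) = 0.996324. Corrected H = 0.218954 / 0.996324 = 0.219762.
Step 5: Under H0, H ~ chi^2(3); p-value = 0.974338.
Step 6: alpha = 0.05. fail to reject H0.

H = 0.2198, df = 3, p = 0.974338, fail to reject H0.


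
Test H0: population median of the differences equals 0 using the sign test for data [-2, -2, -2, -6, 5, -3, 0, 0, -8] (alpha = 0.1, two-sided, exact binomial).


Step 1: Discard zero differences. Original n = 9; n_eff = number of nonzero differences = 7.
Nonzero differences (with sign): -2, -2, -2, -6, +5, -3, -8
Step 2: Count signs: positive = 1, negative = 6.
Step 3: Under H0: P(positive) = 0.5, so the number of positives S ~ Bin(7, 0.5).
Step 4: Two-sided exact p-value = sum of Bin(7,0.5) probabilities at or below the observed probability = 0.125000.
Step 5: alpha = 0.1. fail to reject H0.

n_eff = 7, pos = 1, neg = 6, p = 0.125000, fail to reject H0.


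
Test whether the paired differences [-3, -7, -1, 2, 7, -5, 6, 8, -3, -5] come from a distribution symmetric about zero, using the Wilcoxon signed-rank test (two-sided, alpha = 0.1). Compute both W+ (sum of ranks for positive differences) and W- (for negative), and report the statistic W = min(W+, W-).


Step 1: Drop any zero differences (none here) and take |d_i|.
|d| = [3, 7, 1, 2, 7, 5, 6, 8, 3, 5]
Step 2: Midrank |d_i| (ties get averaged ranks).
ranks: |3|->3.5, |7|->8.5, |1|->1, |2|->2, |7|->8.5, |5|->5.5, |6|->7, |8|->10, |3|->3.5, |5|->5.5
Step 3: Attach original signs; sum ranks with positive sign and with negative sign.
W+ = 2 + 8.5 + 7 + 10 = 27.5
W- = 3.5 + 8.5 + 1 + 5.5 + 3.5 + 5.5 = 27.5
(Check: W+ + W- = 55 should equal n(n+1)/2 = 55.)
Step 4: Test statistic W = min(W+, W-) = 27.5.
Step 5: Ties in |d|, so use the tie-corrected normal approximation.
        E[W] = n(n+1)/4 = 10*11/4 = 27.5.
        Tie groups: |d|=3 (t=2), |d|=5 (t=2), |d|=7 (t=2); sum(t^3 - t) = 18.
        Var[W] = n(n+1)(2n+1)/24 - sum(t^3-t)/48 = 2310/24 - 18/48 = 95.875.
        z = (W - E[W]) / sqrt(Var[W]) = (27.5 - 27.5) / 9.7916 = 0.0000.
        Two-sided p = 2*Phi(z) = 1.000000.
Step 6: alpha = 0.1. fail to reject H0.

W+ = 27.5, W- = 27.5, W = min = 27.5, p = 1.000000, fail to reject H0.


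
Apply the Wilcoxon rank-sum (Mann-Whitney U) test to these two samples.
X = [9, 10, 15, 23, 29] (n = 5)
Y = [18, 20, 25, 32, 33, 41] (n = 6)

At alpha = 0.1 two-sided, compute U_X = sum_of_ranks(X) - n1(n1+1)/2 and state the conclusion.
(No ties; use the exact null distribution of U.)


Step 1: Combine and sort all 11 observations; assign midranks.
sorted (value, group): (9,X), (10,X), (15,X), (18,Y), (20,Y), (23,X), (25,Y), (29,X), (32,Y), (33,Y), (41,Y)
ranks: 9->1, 10->2, 15->3, 18->4, 20->5, 23->6, 25->7, 29->8, 32->9, 33->10, 41->11
Step 2: Rank sum for X: R1 = 1 + 2 + 3 + 6 + 8 = 20.
Step 3: U_X = R1 - n1(n1+1)/2 = 20 - 5*6/2 = 20 - 15 = 5.
       U_Y = n1*n2 - U_X = 30 - 5 = 25.
Step 4: No ties, so the exact null distribution of U (based on enumerating the C(11,5) = 462 equally likely rank assignments) gives the two-sided p-value.
Step 5: p-value = 0.082251; compare to alpha = 0.1. reject H0.

U_X = 5, p = 0.082251, reject H0 at alpha = 0.1.


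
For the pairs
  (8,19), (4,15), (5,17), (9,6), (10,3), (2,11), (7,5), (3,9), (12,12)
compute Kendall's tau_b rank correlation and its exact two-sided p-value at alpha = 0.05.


Step 1: Enumerate the 36 unordered pairs (i,j) with i<j and classify each by sign(x_j-x_i) * sign(y_j-y_i).
  (1,2):dx=-4,dy=-4->C; (1,3):dx=-3,dy=-2->C; (1,4):dx=+1,dy=-13->D; (1,5):dx=+2,dy=-16->D
  (1,6):dx=-6,dy=-8->C; (1,7):dx=-1,dy=-14->C; (1,8):dx=-5,dy=-10->C; (1,9):dx=+4,dy=-7->D
  (2,3):dx=+1,dy=+2->C; (2,4):dx=+5,dy=-9->D; (2,5):dx=+6,dy=-12->D; (2,6):dx=-2,dy=-4->C
  (2,7):dx=+3,dy=-10->D; (2,8):dx=-1,dy=-6->C; (2,9):dx=+8,dy=-3->D; (3,4):dx=+4,dy=-11->D
  (3,5):dx=+5,dy=-14->D; (3,6):dx=-3,dy=-6->C; (3,7):dx=+2,dy=-12->D; (3,8):dx=-2,dy=-8->C
  (3,9):dx=+7,dy=-5->D; (4,5):dx=+1,dy=-3->D; (4,6):dx=-7,dy=+5->D; (4,7):dx=-2,dy=-1->C
  (4,8):dx=-6,dy=+3->D; (4,9):dx=+3,dy=+6->C; (5,6):dx=-8,dy=+8->D; (5,7):dx=-3,dy=+2->D
  (5,8):dx=-7,dy=+6->D; (5,9):dx=+2,dy=+9->C; (6,7):dx=+5,dy=-6->D; (6,8):dx=+1,dy=-2->D
  (6,9):dx=+10,dy=+1->C; (7,8):dx=-4,dy=+4->D; (7,9):dx=+5,dy=+7->C; (8,9):dx=+9,dy=+3->C
Step 2: C = 16, D = 20, total pairs = 36.
Step 3: tau = (C - D)/(n(n-1)/2) = (16 - 20)/36 = -0.111111.
Step 4: Exact two-sided p-value (enumerate n! = 362880 permutations of y under H0): p = 0.761414.
Step 5: alpha = 0.05. fail to reject H0.

tau_b = -0.1111 (C=16, D=20), p = 0.761414, fail to reject H0.


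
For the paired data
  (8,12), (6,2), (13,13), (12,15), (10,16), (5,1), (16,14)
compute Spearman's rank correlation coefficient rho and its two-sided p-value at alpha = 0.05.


Step 1: Rank x and y separately (midranks; no ties here).
rank(x): 8->3, 6->2, 13->6, 12->5, 10->4, 5->1, 16->7
rank(y): 12->3, 2->2, 13->4, 15->6, 16->7, 1->1, 14->5
Step 2: d_i = R_x(i) - R_y(i); compute d_i^2.
  (3-3)^2=0, (2-2)^2=0, (6-4)^2=4, (5-6)^2=1, (4-7)^2=9, (1-1)^2=0, (7-5)^2=4
sum(d^2) = 18.
Step 3: rho = 1 - 6*18 / (7*(7^2 - 1)) = 1 - 108/336 = 0.678571.
Step 4: Under H0, t = rho * sqrt((n-2)/(1-rho^2)) = 2.0657 ~ t(5).
Step 5: Two-sided p-value from the t-distribution with 5 df = 0.093750.
Step 6: alpha = 0.05. fail to reject H0.

rho = 0.6786, p = 0.093750, fail to reject H0 at alpha = 0.05.


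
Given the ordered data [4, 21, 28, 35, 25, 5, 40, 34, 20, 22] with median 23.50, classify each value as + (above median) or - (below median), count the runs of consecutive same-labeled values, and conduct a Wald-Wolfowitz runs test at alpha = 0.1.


Step 1: Compute median = 23.50; label A = above, B = below.
Labels in order: BBAAABAABB  (n_A = 5, n_B = 5)
Step 2: Count runs R = 5.
Step 3: Under H0 (random ordering), E[R] = 2*n_A*n_B/(n_A+n_B) + 1 = 2*5*5/10 + 1 = 6.0000.
        Var[R] = 2*n_A*n_B*(2*n_A*n_B - n_A - n_B) / ((n_A+n_B)^2 * (n_A+n_B-1)) = 2000/900 = 2.2222.
        SD[R] = 1.4907.
Step 4: Continuity-corrected z = (R + 0.5 - E[R]) / SD[R] = (5 + 0.5 - 6.0000) / 1.4907 = -0.3354.
Step 5: Two-sided p-value via normal approximation = 2*(1 - Phi(|z|)) = 0.737316.
Step 6: alpha = 0.1. fail to reject H0.

R = 5, z = -0.3354, p = 0.737316, fail to reject H0.


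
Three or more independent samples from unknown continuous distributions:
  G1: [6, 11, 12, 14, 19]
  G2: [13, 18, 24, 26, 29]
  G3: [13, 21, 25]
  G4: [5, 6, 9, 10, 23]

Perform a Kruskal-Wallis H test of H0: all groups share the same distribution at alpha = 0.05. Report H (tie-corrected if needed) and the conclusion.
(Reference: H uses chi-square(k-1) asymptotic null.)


Step 1: Combine all N = 18 observations and assign midranks.
sorted (value, group, rank): (5,G4,1), (6,G1,2.5), (6,G4,2.5), (9,G4,4), (10,G4,5), (11,G1,6), (12,G1,7), (13,G2,8.5), (13,G3,8.5), (14,G1,10), (18,G2,11), (19,G1,12), (21,G3,13), (23,G4,14), (24,G2,15), (25,G3,16), (26,G2,17), (29,G2,18)
Step 2: Sum ranks within each group.
R_1 = 37.5 (n_1 = 5)
R_2 = 69.5 (n_2 = 5)
R_3 = 37.5 (n_3 = 3)
R_4 = 26.5 (n_4 = 5)
Step 3: H = 12/(N(N+1)) * sum(R_i^2/n_i) - 3(N+1)
     = 12/(18*19) * (37.5^2/5 + 69.5^2/5 + 37.5^2/3 + 26.5^2/5) - 3*19
     = 0.035088 * 1856.5 - 57
     = 8.140351.
Step 4: Ties present; correction factor C = 1 - 12/(18^3 - 18) = 0.997936. Corrected H = 8.140351 / 0.997936 = 8.157187.
Step 5: Under H0, H ~ chi^2(3); p-value = 0.042872.
Step 6: alpha = 0.05. reject H0.

H = 8.1572, df = 3, p = 0.042872, reject H0.


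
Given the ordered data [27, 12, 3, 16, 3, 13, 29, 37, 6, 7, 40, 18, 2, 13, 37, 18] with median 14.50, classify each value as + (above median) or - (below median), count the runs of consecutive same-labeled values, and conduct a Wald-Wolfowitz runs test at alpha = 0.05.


Step 1: Compute median = 14.50; label A = above, B = below.
Labels in order: ABBABBAABBAABBAA  (n_A = 8, n_B = 8)
Step 2: Count runs R = 9.
Step 3: Under H0 (random ordering), E[R] = 2*n_A*n_B/(n_A+n_B) + 1 = 2*8*8/16 + 1 = 9.0000.
        Var[R] = 2*n_A*n_B*(2*n_A*n_B - n_A - n_B) / ((n_A+n_B)^2 * (n_A+n_B-1)) = 14336/3840 = 3.7333.
        SD[R] = 1.9322.
Step 4: R = E[R], so z = 0 with no continuity correction.
Step 5: Two-sided p-value via normal approximation = 2*(1 - Phi(|z|)) = 1.000000.
Step 6: alpha = 0.05. fail to reject H0.

R = 9, z = 0.0000, p = 1.000000, fail to reject H0.


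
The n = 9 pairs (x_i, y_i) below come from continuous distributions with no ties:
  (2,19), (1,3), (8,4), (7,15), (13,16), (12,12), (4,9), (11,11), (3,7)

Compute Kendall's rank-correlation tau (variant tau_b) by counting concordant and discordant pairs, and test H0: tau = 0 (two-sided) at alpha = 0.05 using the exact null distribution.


Step 1: Enumerate the 36 unordered pairs (i,j) with i<j and classify each by sign(x_j-x_i) * sign(y_j-y_i).
  (1,2):dx=-1,dy=-16->C; (1,3):dx=+6,dy=-15->D; (1,4):dx=+5,dy=-4->D; (1,5):dx=+11,dy=-3->D
  (1,6):dx=+10,dy=-7->D; (1,7):dx=+2,dy=-10->D; (1,8):dx=+9,dy=-8->D; (1,9):dx=+1,dy=-12->D
  (2,3):dx=+7,dy=+1->C; (2,4):dx=+6,dy=+12->C; (2,5):dx=+12,dy=+13->C; (2,6):dx=+11,dy=+9->C
  (2,7):dx=+3,dy=+6->C; (2,8):dx=+10,dy=+8->C; (2,9):dx=+2,dy=+4->C; (3,4):dx=-1,dy=+11->D
  (3,5):dx=+5,dy=+12->C; (3,6):dx=+4,dy=+8->C; (3,7):dx=-4,dy=+5->D; (3,8):dx=+3,dy=+7->C
  (3,9):dx=-5,dy=+3->D; (4,5):dx=+6,dy=+1->C; (4,6):dx=+5,dy=-3->D; (4,7):dx=-3,dy=-6->C
  (4,8):dx=+4,dy=-4->D; (4,9):dx=-4,dy=-8->C; (5,6):dx=-1,dy=-4->C; (5,7):dx=-9,dy=-7->C
  (5,8):dx=-2,dy=-5->C; (5,9):dx=-10,dy=-9->C; (6,7):dx=-8,dy=-3->C; (6,8):dx=-1,dy=-1->C
  (6,9):dx=-9,dy=-5->C; (7,8):dx=+7,dy=+2->C; (7,9):dx=-1,dy=-2->C; (8,9):dx=-8,dy=-4->C
Step 2: C = 24, D = 12, total pairs = 36.
Step 3: tau = (C - D)/(n(n-1)/2) = (24 - 12)/36 = 0.333333.
Step 4: Exact two-sided p-value (enumerate n! = 362880 permutations of y under H0): p = 0.259518.
Step 5: alpha = 0.05. fail to reject H0.

tau_b = 0.3333 (C=24, D=12), p = 0.259518, fail to reject H0.


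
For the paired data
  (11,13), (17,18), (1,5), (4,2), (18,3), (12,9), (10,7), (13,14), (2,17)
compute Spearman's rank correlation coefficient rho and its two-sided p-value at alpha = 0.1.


Step 1: Rank x and y separately (midranks; no ties here).
rank(x): 11->5, 17->8, 1->1, 4->3, 18->9, 12->6, 10->4, 13->7, 2->2
rank(y): 13->6, 18->9, 5->3, 2->1, 3->2, 9->5, 7->4, 14->7, 17->8
Step 2: d_i = R_x(i) - R_y(i); compute d_i^2.
  (5-6)^2=1, (8-9)^2=1, (1-3)^2=4, (3-1)^2=4, (9-2)^2=49, (6-5)^2=1, (4-4)^2=0, (7-7)^2=0, (2-8)^2=36
sum(d^2) = 96.
Step 3: rho = 1 - 6*96 / (9*(9^2 - 1)) = 1 - 576/720 = 0.200000.
Step 4: Under H0, t = rho * sqrt((n-2)/(1-rho^2)) = 0.5401 ~ t(7).
Step 5: Two-sided p-value from the t-distribution with 7 df = 0.605901.
Step 6: alpha = 0.1. fail to reject H0.

rho = 0.2000, p = 0.605901, fail to reject H0 at alpha = 0.1.


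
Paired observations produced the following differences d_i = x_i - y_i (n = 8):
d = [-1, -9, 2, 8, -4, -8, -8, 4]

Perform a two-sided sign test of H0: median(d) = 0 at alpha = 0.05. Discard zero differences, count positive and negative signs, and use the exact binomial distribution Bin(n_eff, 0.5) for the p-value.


Step 1: Discard zero differences. Original n = 8; n_eff = number of nonzero differences = 8.
Nonzero differences (with sign): -1, -9, +2, +8, -4, -8, -8, +4
Step 2: Count signs: positive = 3, negative = 5.
Step 3: Under H0: P(positive) = 0.5, so the number of positives S ~ Bin(8, 0.5).
Step 4: Two-sided exact p-value = sum of Bin(8,0.5) probabilities at or below the observed probability = 0.726562.
Step 5: alpha = 0.05. fail to reject H0.

n_eff = 8, pos = 3, neg = 5, p = 0.726562, fail to reject H0.


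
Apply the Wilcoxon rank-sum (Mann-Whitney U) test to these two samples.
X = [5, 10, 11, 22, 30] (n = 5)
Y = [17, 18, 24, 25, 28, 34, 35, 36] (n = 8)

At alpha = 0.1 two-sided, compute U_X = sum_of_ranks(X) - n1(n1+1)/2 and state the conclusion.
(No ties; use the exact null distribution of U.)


Step 1: Combine and sort all 13 observations; assign midranks.
sorted (value, group): (5,X), (10,X), (11,X), (17,Y), (18,Y), (22,X), (24,Y), (25,Y), (28,Y), (30,X), (34,Y), (35,Y), (36,Y)
ranks: 5->1, 10->2, 11->3, 17->4, 18->5, 22->6, 24->7, 25->8, 28->9, 30->10, 34->11, 35->12, 36->13
Step 2: Rank sum for X: R1 = 1 + 2 + 3 + 6 + 10 = 22.
Step 3: U_X = R1 - n1(n1+1)/2 = 22 - 5*6/2 = 22 - 15 = 7.
       U_Y = n1*n2 - U_X = 40 - 7 = 33.
Step 4: No ties, so the exact null distribution of U (based on enumerating the C(13,5) = 1287 equally likely rank assignments) gives the two-sided p-value.
Step 5: p-value = 0.065268; compare to alpha = 0.1. reject H0.

U_X = 7, p = 0.065268, reject H0 at alpha = 0.1.
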